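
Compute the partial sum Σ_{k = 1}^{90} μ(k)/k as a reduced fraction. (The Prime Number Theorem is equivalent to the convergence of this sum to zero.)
Σ μ(k)/k = -34833113669423893495541895404789/23768741896345550770650537601358310

Values of μ(k) for 1 ≤ k ≤ 90: μ(1) = 1, μ(2) = -1, μ(3) = -1, μ(5) = -1, μ(6) = 1, μ(7) = -1, μ(10) = 1, μ(11) = -1, μ(13) = -1, μ(14) = 1, μ(15) = 1, μ(17) = -1, μ(19) = -1, μ(21) = 1, μ(22) = 1, μ(23) = -1, μ(26) = 1, μ(29) = -1, μ(30) = -1, μ(31) = -1, μ(33) = 1, μ(34) = 1, μ(35) = 1, μ(37) = -1, μ(38) = 1, μ(39) = 1, μ(41) = -1, μ(42) = -1, μ(43) = -1, μ(46) = 1, μ(47) = -1, μ(51) = 1, μ(53) = -1, μ(55) = 1, μ(57) = 1, μ(58) = 1, μ(59) = -1, μ(61) = -1, μ(62) = 1, μ(65) = 1, μ(66) = -1, μ(67) = -1, μ(69) = 1, μ(70) = -1, μ(71) = -1, μ(73) = -1, μ(74) = 1, μ(77) = 1, μ(78) = -1, μ(79) = -1, μ(82) = 1, μ(83) = -1, μ(85) = 1, μ(86) = 1, μ(87) = 1, μ(89) = -1, with μ = 0 on non-squarefree integers. Summing μ(k)/k for k where μ(k) ≠ 0 gives -34833113669423893495541895404789/23768741896345550770650537601358310 ≈ -0.0015. (PNT ⟺ this sum → 0 as n → ∞.)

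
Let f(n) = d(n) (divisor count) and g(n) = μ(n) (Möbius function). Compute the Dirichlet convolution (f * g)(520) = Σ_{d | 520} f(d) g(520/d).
(d * μ)(520) = 1

Divisors of 520: [1, 2, 4, 5, 8, 10, 13, 20, 26, 40, 52, 65, 104, 130, 260, 520]. For each d | 520:
  d = 1: d(1) · μ(520/1) = 1 · 0 = 0
  d = 2: d(2) · μ(520/2) = 2 · 0 = 0
  d = 4: d(4) · μ(520/4) = 3 · -1 = -3
  d = 5: d(5) · μ(520/5) = 2 · 0 = 0
  d = 8: d(8) · μ(520/8) = 4 · 1 = 4
  d = 10: d(10) · μ(520/10) = 4 · 0 = 0
  d = 13: d(13) · μ(520/13) = 2 · 0 = 0
  d = 20: d(20) · μ(520/20) = 6 · 1 = 6
  d = 26: d(26) · μ(520/26) = 4 · 0 = 0
  d = 40: d(40) · μ(520/40) = 8 · -1 = -8
  d = 52: d(52) · μ(520/52) = 6 · 1 = 6
  d = 65: d(65) · μ(520/65) = 4 · 0 = 0
  d = 104: d(104) · μ(520/104) = 8 · -1 = -8
  d = 130: d(130) · μ(520/130) = 8 · 0 = 0
  d = 260: d(260) · μ(520/260) = 12 · -1 = -12
  d = 520: d(520) · μ(520/520) = 16 · 1 = 16
Summing: (d * μ)(520) = 0 + 0 + -3 + 0 + 4 + 0 + 0 + 6 + 0 + -8 + 6 + 0 + -8 + 0 + -12 + 16 = 1.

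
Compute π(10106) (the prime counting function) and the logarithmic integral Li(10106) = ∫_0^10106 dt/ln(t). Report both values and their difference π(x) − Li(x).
π(10106) = 1241;  Li(10106) ≈ 1257.64;  π(x) − Li(x) ≈ -16.64.

Direct count of primes ≤ 10106 gives π(10106) = 1241. Numerical evaluation of the logarithmic integral gives Li(10106) ≈ 1257.64. The difference π(x) − Li(x) ≈ -16.64 is typically negative for small/moderate x (Li(x) overestimates), though Littlewood's theorem shows this sign changes infinitely often.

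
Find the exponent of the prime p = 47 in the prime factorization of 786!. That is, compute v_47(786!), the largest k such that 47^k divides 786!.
v_47(786!) = 16

Legendre's formula: v_p(n!) = Σ_{k ≥ 1} ⌊n / p^k⌋. For p = 47, n = 786, the terms are:
  ⌊786/47^1⌋ = ⌊786/47⌋ = 16
(the next term ⌊786/47^2⌋ = 0, terminating the sum). Summing: v_47(786!) = 16 = 16.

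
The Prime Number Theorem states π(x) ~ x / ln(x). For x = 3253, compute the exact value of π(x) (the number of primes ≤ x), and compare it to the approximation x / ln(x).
π(3253) = 459;  x/ln(x) ≈ 402.23;  relative error ≈ 12.37%.

Directly count primes up to 3253: π(3253) = 459. The PNT approximation gives 3253/ln(3253) ≈ 3253/8.08733 ≈ 402.23. Relative error (π(x) − x/ln(x)) / π(x) ≈ 12.37%; the approximation is known to undercount slightly (Li(x) is a better estimate).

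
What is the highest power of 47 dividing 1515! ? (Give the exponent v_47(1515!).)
v_47(1515!) = 32

Legendre's formula: v_p(n!) = Σ_{k ≥ 1} ⌊n / p^k⌋. For p = 47, n = 1515, the terms are:
  ⌊1515/47^1⌋ = ⌊1515/47⌋ = 32
(the next term ⌊1515/47^2⌋ = 0, terminating the sum). Summing: v_47(1515!) = 32 = 32.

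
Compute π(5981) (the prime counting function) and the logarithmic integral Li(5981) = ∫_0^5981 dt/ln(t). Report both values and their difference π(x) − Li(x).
π(5981) = 782;  Li(5981) ≈ 798.23;  π(x) − Li(x) ≈ -16.23.

Direct count of primes ≤ 5981 gives π(5981) = 782. Numerical evaluation of the logarithmic integral gives Li(5981) ≈ 798.23. The difference π(x) − Li(x) ≈ -16.23 is typically negative for small/moderate x (Li(x) overestimates), though Littlewood's theorem shows this sign changes infinitely often.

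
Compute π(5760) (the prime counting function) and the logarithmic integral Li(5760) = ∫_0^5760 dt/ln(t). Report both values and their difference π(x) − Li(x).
π(5760) = 757;  Li(5760) ≈ 772.76;  π(x) − Li(x) ≈ -15.76.

Direct count of primes ≤ 5760 gives π(5760) = 757. Numerical evaluation of the logarithmic integral gives Li(5760) ≈ 772.76. The difference π(x) − Li(x) ≈ -15.76 is typically negative for small/moderate x (Li(x) overestimates), though Littlewood's theorem shows this sign changes infinitely often.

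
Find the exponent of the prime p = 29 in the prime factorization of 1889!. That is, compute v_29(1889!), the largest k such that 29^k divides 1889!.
v_29(1889!) = 67

Legendre's formula: v_p(n!) = Σ_{k ≥ 1} ⌊n / p^k⌋. For p = 29, n = 1889, the terms are:
  ⌊1889/29^1⌋ = ⌊1889/29⌋ = 65
  ⌊1889/29^2⌋ = ⌊1889/841⌋ = 2
(the next term ⌊1889/29^3⌋ = 0, terminating the sum). Summing: v_29(1889!) = 65 + 2 = 67.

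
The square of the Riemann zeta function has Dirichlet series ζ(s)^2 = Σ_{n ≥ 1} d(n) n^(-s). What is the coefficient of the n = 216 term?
d(216) = 16

ζ(s)^2 = (Σ 1/m^s)(Σ 1/k^s). The coefficient of 1/n^s in the product is the number of ordered pairs (m, k) with mk = n, which equals d(n). For n = 216, divisors are [1, 2, 3, 4, 6, 8, 9, 12, 18, 24, 27, 36, 54, 72, 108, 216], so d(216) = 16.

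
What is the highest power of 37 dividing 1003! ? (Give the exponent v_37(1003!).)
v_37(1003!) = 27

Legendre's formula: v_p(n!) = Σ_{k ≥ 1} ⌊n / p^k⌋. For p = 37, n = 1003, the terms are:
  ⌊1003/37^1⌋ = ⌊1003/37⌋ = 27
(the next term ⌊1003/37^2⌋ = 0, terminating the sum). Summing: v_37(1003!) = 27 = 27.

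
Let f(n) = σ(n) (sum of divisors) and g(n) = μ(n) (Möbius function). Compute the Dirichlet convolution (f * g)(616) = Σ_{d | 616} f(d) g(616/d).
(σ * μ)(616) = 616

Divisors of 616: [1, 2, 4, 7, 8, 11, 14, 22, 28, 44, 56, 77, 88, 154, 308, 616]. For each d | 616:
  d = 1: σ(1) · μ(616/1) = 1 · 0 = 0
  d = 2: σ(2) · μ(616/2) = 3 · 0 = 0
  d = 4: σ(4) · μ(616/4) = 7 · -1 = -7
  d = 7: σ(7) · μ(616/7) = 8 · 0 = 0
  d = 8: σ(8) · μ(616/8) = 15 · 1 = 15
  d = 11: σ(11) · μ(616/11) = 12 · 0 = 0
  d = 14: σ(14) · μ(616/14) = 24 · 0 = 0
  d = 22: σ(22) · μ(616/22) = 36 · 0 = 0
  d = 28: σ(28) · μ(616/28) = 56 · 1 = 56
  d = 44: σ(44) · μ(616/44) = 84 · 1 = 84
  d = 56: σ(56) · μ(616/56) = 120 · -1 = -120
  d = 77: σ(77) · μ(616/77) = 96 · 0 = 0
  d = 88: σ(88) · μ(616/88) = 180 · -1 = -180
  d = 154: σ(154) · μ(616/154) = 288 · 0 = 0
  d = 308: σ(308) · μ(616/308) = 672 · -1 = -672
  d = 616: σ(616) · μ(616/616) = 1440 · 1 = 1440
Summing: (σ * μ)(616) = 0 + 0 + -7 + 0 + 15 + 0 + 0 + 0 + 56 + 84 + -120 + 0 + -180 + 0 + -672 + 1440 = 616.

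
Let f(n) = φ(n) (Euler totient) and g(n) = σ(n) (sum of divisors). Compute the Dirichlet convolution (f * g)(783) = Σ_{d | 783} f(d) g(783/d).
(φ * σ)(783) = 6264

Divisors of 783: [1, 3, 9, 27, 29, 87, 261, 783]. For each d | 783:
  d = 1: φ(1) · σ(783/1) = 1 · 1200 = 1200
  d = 3: φ(3) · σ(783/3) = 2 · 390 = 780
  d = 9: φ(9) · σ(783/9) = 6 · 120 = 720
  d = 27: φ(27) · σ(783/27) = 18 · 30 = 540
  d = 29: φ(29) · σ(783/29) = 28 · 40 = 1120
  d = 87: φ(87) · σ(783/87) = 56 · 13 = 728
  d = 261: φ(261) · σ(783/261) = 168 · 4 = 672
  d = 783: φ(783) · σ(783/783) = 504 · 1 = 504
Summing: (φ * σ)(783) = 1200 + 780 + 720 + 540 + 1120 + 728 + 672 + 504 = 6264.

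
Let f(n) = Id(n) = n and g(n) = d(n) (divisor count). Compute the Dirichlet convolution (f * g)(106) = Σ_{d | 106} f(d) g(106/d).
(Id * d)(106) = 220

Divisors of 106: [1, 2, 53, 106]. For each d | 106:
  d = 1: Id(1) · d(106/1) = 1 · 4 = 4
  d = 2: Id(2) · d(106/2) = 2 · 2 = 4
  d = 53: Id(53) · d(106/53) = 53 · 2 = 106
  d = 106: Id(106) · d(106/106) = 106 · 1 = 106
Summing: (Id * d)(106) = 4 + 4 + 106 + 106 = 220.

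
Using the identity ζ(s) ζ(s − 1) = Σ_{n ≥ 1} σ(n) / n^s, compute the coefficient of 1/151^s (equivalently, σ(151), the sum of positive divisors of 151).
σ(151) = 152

In the product (Σ m^0/m^s)(Σ k / k^s) = Σ (Σ_{d | n} d) / n^s, the coefficient of 1/n^s is σ(n) = Σ_{d | n} d. For n = 151, divisors are [1, 151]; summing: σ(151) = 152.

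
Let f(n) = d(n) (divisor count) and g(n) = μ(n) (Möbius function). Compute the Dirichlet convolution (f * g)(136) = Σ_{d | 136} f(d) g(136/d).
(d * μ)(136) = 1

Divisors of 136: [1, 2, 4, 8, 17, 34, 68, 136]. For each d | 136:
  d = 1: d(1) · μ(136/1) = 1 · 0 = 0
  d = 2: d(2) · μ(136/2) = 2 · 0 = 0
  d = 4: d(4) · μ(136/4) = 3 · 1 = 3
  d = 8: d(8) · μ(136/8) = 4 · -1 = -4
  d = 17: d(17) · μ(136/17) = 2 · 0 = 0
  d = 34: d(34) · μ(136/34) = 4 · 0 = 0
  d = 68: d(68) · μ(136/68) = 6 · -1 = -6
  d = 136: d(136) · μ(136/136) = 8 · 1 = 8
Summing: (d * μ)(136) = 0 + 0 + 3 + -4 + 0 + 0 + -6 + 8 = 1.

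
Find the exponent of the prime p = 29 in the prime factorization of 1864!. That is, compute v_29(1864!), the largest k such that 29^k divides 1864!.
v_29(1864!) = 66

Legendre's formula: v_p(n!) = Σ_{k ≥ 1} ⌊n / p^k⌋. For p = 29, n = 1864, the terms are:
  ⌊1864/29^1⌋ = ⌊1864/29⌋ = 64
  ⌊1864/29^2⌋ = ⌊1864/841⌋ = 2
(the next term ⌊1864/29^3⌋ = 0, terminating the sum). Summing: v_29(1864!) = 64 + 2 = 66.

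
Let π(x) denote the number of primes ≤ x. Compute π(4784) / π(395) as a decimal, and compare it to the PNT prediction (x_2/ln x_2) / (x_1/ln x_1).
π(4784)/π(395) = 642/77 ≈ 8.3377;  PNT prediction ≈ 8.5462.

π(395) = 77 and π(4784) = 642, so π(4784)/π(395) ≈ 8.3377. The PNT-predicted ratio is (4784/ln(4784)) / (395/ln(395)) ≈ 8.5462. The two agree to within a few percent, as expected.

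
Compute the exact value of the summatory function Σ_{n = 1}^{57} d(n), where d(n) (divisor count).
Σ_{n ≤ 57} d(n) = 243

Compute d(n) for each 1 ≤ n ≤ 57: d(1) = 1, d(2) = 2, d(3) = 2, d(4) = 3, d(5) = 2, d(6) = 4, d(7) = 2, d(8) = 4, d(9) = 3, d(10) = 4, d(11) = 2, d(12) = 6, d(13) = 2, d(14) = 4, d(15) = 4, d(16) = 5, d(17) = 2, d(18) = 6, d(19) = 2, d(20) = 6, d(21) = 4, d(22) = 4, d(23) = 2, d(24) = 8, d(25) = 3, d(26) = 4, d(27) = 4, d(28) = 6, d(29) = 2, d(30) = 8, d(31) = 2, d(32) = 6, d(33) = 4, d(34) = 4, d(35) = 4, d(36) = 9, d(37) = 2, d(38) = 4, d(39) = 4, d(40) = 8, d(41) = 2, d(42) = 8, d(43) = 2, d(44) = 6, d(45) = 6, d(46) = 4, d(47) = 2, d(48) = 10, d(49) = 3, d(50) = 6, d(51) = 4, d(52) = 6, d(53) = 2, d(54) = 8, d(55) = 4, d(56) = 8, d(57) = 4. Summing all 57 values: 243. (Dirichlet's divisor formula: Σ_{n ≤ x} d(n) = x ln(x) + (2γ − 1) x + O(√x). For x = 57, the asymptotic estimate is ≈ 239.26.)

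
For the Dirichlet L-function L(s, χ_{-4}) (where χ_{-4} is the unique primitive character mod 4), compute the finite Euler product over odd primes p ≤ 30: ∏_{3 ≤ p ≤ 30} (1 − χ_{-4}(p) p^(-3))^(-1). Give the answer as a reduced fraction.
∏ = 332738560088645051275/343395528292159193088

The odd primes p ≤ 30 are [3, 5, 7, 11, 13, 17, 19, 23, 29]. For each, χ(p) = 1 if p ≡ 1 mod 4, χ(p) = −1 if p ≡ 3 mod 4. Taking (1 − χ(p)/p^3)^(-1) = p^3/(p^3 − χ(p)): (1 − (-1)/3^3)^(-1) · (1 − (1)/5^3)^(-1) · (1 − (-1)/7^3)^(-1) · (1 − (-1)/11^3)^(-1) · (1 − (1)/13^3)^(-1) · (1 − (1)/17^3)^(-1) · (1 − (-1)/19^3)^(-1) · (1 − (-1)/23^3)^(-1) · (1 − (1)/29^3)^(-1) = 332738560088645051275/343395528292159193088.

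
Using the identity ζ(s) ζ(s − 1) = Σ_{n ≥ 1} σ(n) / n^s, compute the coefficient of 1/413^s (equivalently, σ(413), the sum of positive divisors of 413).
σ(413) = 480

In the product (Σ m^0/m^s)(Σ k / k^s) = Σ (Σ_{d | n} d) / n^s, the coefficient of 1/n^s is σ(n) = Σ_{d | n} d. For n = 413, divisors are [1, 7, 59, 413]; summing: σ(413) = 480.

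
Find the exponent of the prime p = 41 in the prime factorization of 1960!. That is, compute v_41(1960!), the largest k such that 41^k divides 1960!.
v_41(1960!) = 48

Legendre's formula: v_p(n!) = Σ_{k ≥ 1} ⌊n / p^k⌋. For p = 41, n = 1960, the terms are:
  ⌊1960/41^1⌋ = ⌊1960/41⌋ = 47
  ⌊1960/41^2⌋ = ⌊1960/1681⌋ = 1
(the next term ⌊1960/41^3⌋ = 0, terminating the sum). Summing: v_41(1960!) = 47 + 1 = 48.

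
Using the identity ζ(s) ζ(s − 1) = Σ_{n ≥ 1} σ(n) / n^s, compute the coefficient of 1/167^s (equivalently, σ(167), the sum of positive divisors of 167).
σ(167) = 168

In the product (Σ m^0/m^s)(Σ k / k^s) = Σ (Σ_{d | n} d) / n^s, the coefficient of 1/n^s is σ(n) = Σ_{d | n} d. For n = 167, divisors are [1, 167]; summing: σ(167) = 168.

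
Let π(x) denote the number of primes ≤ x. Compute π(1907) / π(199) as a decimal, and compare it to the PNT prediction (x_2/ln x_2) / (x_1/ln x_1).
π(1907)/π(199) = 292/46 ≈ 6.3478;  PNT prediction ≈ 6.7157.

π(199) = 46 and π(1907) = 292, so π(1907)/π(199) ≈ 6.3478. The PNT-predicted ratio is (1907/ln(1907)) / (199/ln(199)) ≈ 6.7157. The two agree to within a few percent, as expected.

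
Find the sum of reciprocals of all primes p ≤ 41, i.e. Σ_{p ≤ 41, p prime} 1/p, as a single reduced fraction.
Σ 1/p = 492007393304957/304250263527210

π(41) = 13, so the primes ≤ 41 are [2, 3, 5, 7, 11, 13, 17, 19, 23, 29, 31, 37, 41]. Summing 1/p over these primes: 492007393304957/304250263527210 ≈ 1.6171. Mertens estimate ln ln(41) + 0.2615 ≈ 1.5735.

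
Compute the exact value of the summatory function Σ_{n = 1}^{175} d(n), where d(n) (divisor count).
Σ_{n ≤ 175} d(n) = 933

Compute d(n) for each 1 ≤ n ≤ 175: d(1) = 1, d(2) = 2, d(3) = 2, d(4) = 3, d(5) = 2, d(6) = 4, d(7) = 2, d(8) = 4, d(9) = 3, d(10) = 4, d(11) = 2, d(12) = 6, d(13) = 2, d(14) = 4, d(15) = 4, d(16) = 5, d(17) = 2, d(18) = 6, d(19) = 2, d(20) = 6, d(21) = 4, d(22) = 4, d(23) = 2, d(24) = 8, d(25) = 3, d(26) = 4, d(27) = 4, d(28) = 6, d(29) = 2, d(30) = 8, d(31) = 2, d(32) = 6, d(33) = 4, d(34) = 4, d(35) = 4, d(36) = 9, d(37) = 2, d(38) = 4, d(39) = 4, d(40) = 8, d(41) = 2, d(42) = 8, d(43) = 2, d(44) = 6, d(45) = 6, d(46) = 4, d(47) = 2, d(48) = 10, d(49) = 3, d(50) = 6, d(51) = 4, d(52) = 6, d(53) = 2, d(54) = 8, d(55) = 4, d(56) = 8, d(57) = 4, d(58) = 4, d(59) = 2, d(60) = 12, d(61) = 2, d(62) = 4, d(63) = 6, d(64) = 7, d(65) = 4, d(66) = 8, d(67) = 2, d(68) = 6, d(69) = 4, d(70) = 8, d(71) = 2, d(72) = 12, d(73) = 2, d(74) = 4, d(75) = 6, d(76) = 6, d(77) = 4, d(78) = 8, d(79) = 2, d(80) = 10, d(81) = 5, d(82) = 4, d(83) = 2, d(84) = 12, d(85) = 4, d(86) = 4, d(87) = 4, d(88) = 8, d(89) = 2, d(90) = 12, d(91) = 4, d(92) = 6, d(93) = 4, d(94) = 4, d(95) = 4, d(96) = 12, d(97) = 2, d(98) = 6, d(99) = 6, d(100) = 9, d(101) = 2, d(102) = 8, d(103) = 2, d(104) = 8, d(105) = 8, d(106) = 4, d(107) = 2, d(108) = 12, d(109) = 2, d(110) = 8, d(111) = 4, d(112) = 10, d(113) = 2, d(114) = 8, d(115) = 4, d(116) = 6, d(117) = 6, d(118) = 4, d(119) = 4, d(120) = 16, d(121) = 3, d(122) = 4, d(123) = 4, d(124) = 6, d(125) = 4, d(126) = 12, d(127) = 2, d(128) = 8, d(129) = 4, d(130) = 8, d(131) = 2, d(132) = 12, d(133) = 4, d(134) = 4, d(135) = 8, d(136) = 8, d(137) = 2, d(138) = 8, d(139) = 2, d(140) = 12, d(141) = 4, d(142) = 4, d(143) = 4, d(144) = 15, d(145) = 4, d(146) = 4, d(147) = 6, d(148) = 6, d(149) = 2, d(150) = 12, d(151) = 2, d(152) = 8, d(153) = 6, d(154) = 8, d(155) = 4, d(156) = 12, d(157) = 2, d(158) = 4, d(159) = 4, d(160) = 12, d(161) = 4, d(162) = 10, d(163) = 2, d(164) = 6, d(165) = 8, d(166) = 4, d(167) = 2, d(168) = 16, d(169) = 3, d(170) = 8, d(171) = 6, d(172) = 6, d(173) = 2, d(174) = 8, d(175) = 6. Summing all 175 values: 933. (Dirichlet's divisor formula: Σ_{n ≤ x} d(n) = x ln(x) + (2γ − 1) x + O(√x). For x = 175, the asymptotic estimate is ≈ 930.86.)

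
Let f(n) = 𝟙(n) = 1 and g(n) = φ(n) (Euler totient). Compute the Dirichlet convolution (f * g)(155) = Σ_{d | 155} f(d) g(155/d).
(𝟙 * φ)(155) = 155

Divisors of 155: [1, 5, 31, 155]. For each d | 155:
  d = 1: 𝟙(1) · φ(155/1) = 1 · 120 = 120
  d = 5: 𝟙(5) · φ(155/5) = 1 · 30 = 30
  d = 31: 𝟙(31) · φ(155/31) = 1 · 4 = 4
  d = 155: 𝟙(155) · φ(155/155) = 1 · 1 = 1
Summing: (𝟙 * φ)(155) = 120 + 30 + 4 + 1 = 155.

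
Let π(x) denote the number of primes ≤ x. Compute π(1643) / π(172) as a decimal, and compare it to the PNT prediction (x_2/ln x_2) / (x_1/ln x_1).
π(1643)/π(172) = 259/39 ≈ 6.6410;  PNT prediction ≈ 6.6408.

π(172) = 39 and π(1643) = 259, so π(1643)/π(172) ≈ 6.6410. The PNT-predicted ratio is (1643/ln(1643)) / (172/ln(172)) ≈ 6.6408. The two agree to within a few percent, as expected.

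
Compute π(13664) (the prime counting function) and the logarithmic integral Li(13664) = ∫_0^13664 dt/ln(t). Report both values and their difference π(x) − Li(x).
π(13664) = 1613;  Li(13664) ≈ 1637.02;  π(x) − Li(x) ≈ -24.02.

Direct count of primes ≤ 13664 gives π(13664) = 1613. Numerical evaluation of the logarithmic integral gives Li(13664) ≈ 1637.02. The difference π(x) − Li(x) ≈ -24.02 is typically negative for small/moderate x (Li(x) overestimates), though Littlewood's theorem shows this sign changes infinitely often.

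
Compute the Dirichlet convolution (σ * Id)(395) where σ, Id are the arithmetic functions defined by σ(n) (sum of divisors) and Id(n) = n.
(σ * Id)(395) = 1749

Divisors of 395: [1, 5, 79, 395]. For each d | 395:
  d = 1: σ(1) · Id(395/1) = 1 · 395 = 395
  d = 5: σ(5) · Id(395/5) = 6 · 79 = 474
  d = 79: σ(79) · Id(395/79) = 80 · 5 = 400
  d = 395: σ(395) · Id(395/395) = 480 · 1 = 480
Summing: (σ * Id)(395) = 395 + 474 + 400 + 480 = 1749.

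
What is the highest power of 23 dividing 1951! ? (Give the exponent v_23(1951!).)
v_23(1951!) = 87

Legendre's formula: v_p(n!) = Σ_{k ≥ 1} ⌊n / p^k⌋. For p = 23, n = 1951, the terms are:
  ⌊1951/23^1⌋ = ⌊1951/23⌋ = 84
  ⌊1951/23^2⌋ = ⌊1951/529⌋ = 3
(the next term ⌊1951/23^3⌋ = 0, terminating the sum). Summing: v_23(1951!) = 84 + 3 = 87.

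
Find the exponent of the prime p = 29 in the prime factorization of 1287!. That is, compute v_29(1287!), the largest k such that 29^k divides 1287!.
v_29(1287!) = 45

Legendre's formula: v_p(n!) = Σ_{k ≥ 1} ⌊n / p^k⌋. For p = 29, n = 1287, the terms are:
  ⌊1287/29^1⌋ = ⌊1287/29⌋ = 44
  ⌊1287/29^2⌋ = ⌊1287/841⌋ = 1
(the next term ⌊1287/29^3⌋ = 0, terminating the sum). Summing: v_29(1287!) = 44 + 1 = 45.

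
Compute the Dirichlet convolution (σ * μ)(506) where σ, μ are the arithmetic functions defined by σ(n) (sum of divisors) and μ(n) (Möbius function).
(σ * μ)(506) = 506

Divisors of 506: [1, 2, 11, 22, 23, 46, 253, 506]. For each d | 506:
  d = 1: σ(1) · μ(506/1) = 1 · -1 = -1
  d = 2: σ(2) · μ(506/2) = 3 · 1 = 3
  d = 11: σ(11) · μ(506/11) = 12 · 1 = 12
  d = 22: σ(22) · μ(506/22) = 36 · -1 = -36
  d = 23: σ(23) · μ(506/23) = 24 · 1 = 24
  d = 46: σ(46) · μ(506/46) = 72 · -1 = -72
  d = 253: σ(253) · μ(506/253) = 288 · -1 = -288
  d = 506: σ(506) · μ(506/506) = 864 · 1 = 864
Summing: (σ * μ)(506) = -1 + 3 + 12 + -36 + 24 + -72 + -288 + 864 = 506.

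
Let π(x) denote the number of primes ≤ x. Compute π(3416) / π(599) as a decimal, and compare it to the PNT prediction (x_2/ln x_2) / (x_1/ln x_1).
π(3416)/π(599) = 480/109 ≈ 4.4037;  PNT prediction ≈ 4.4826.

π(599) = 109 and π(3416) = 480, so π(3416)/π(599) ≈ 4.4037. The PNT-predicted ratio is (3416/ln(3416)) / (599/ln(599)) ≈ 4.4826. The two agree to within a few percent, as expected.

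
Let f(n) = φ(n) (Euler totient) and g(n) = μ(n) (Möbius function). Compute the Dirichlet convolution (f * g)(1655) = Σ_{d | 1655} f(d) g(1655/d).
(φ * μ)(1655) = 987

Divisors of 1655: [1, 5, 331, 1655]. For each d | 1655:
  d = 1: φ(1) · μ(1655/1) = 1 · 1 = 1
  d = 5: φ(5) · μ(1655/5) = 4 · -1 = -4
  d = 331: φ(331) · μ(1655/331) = 330 · -1 = -330
  d = 1655: φ(1655) · μ(1655/1655) = 1320 · 1 = 1320
Summing: (φ * μ)(1655) = 1 + -4 + -330 + 1320 = 987.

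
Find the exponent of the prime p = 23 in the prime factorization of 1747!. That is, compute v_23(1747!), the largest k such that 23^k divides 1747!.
v_23(1747!) = 78

Legendre's formula: v_p(n!) = Σ_{k ≥ 1} ⌊n / p^k⌋. For p = 23, n = 1747, the terms are:
  ⌊1747/23^1⌋ = ⌊1747/23⌋ = 75
  ⌊1747/23^2⌋ = ⌊1747/529⌋ = 3
(the next term ⌊1747/23^3⌋ = 0, terminating the sum). Summing: v_23(1747!) = 75 + 3 = 78.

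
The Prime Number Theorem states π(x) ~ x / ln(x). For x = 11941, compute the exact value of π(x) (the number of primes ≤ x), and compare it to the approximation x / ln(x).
π(11941) = 1432;  x/ln(x) ≈ 1271.98;  relative error ≈ 11.17%.

Directly count primes up to 11941: π(11941) = 1432. The PNT approximation gives 11941/ln(11941) ≈ 11941/9.38773 ≈ 1271.98. Relative error (π(x) − x/ln(x)) / π(x) ≈ 11.17%; the approximation is known to undercount slightly (Li(x) is a better estimate).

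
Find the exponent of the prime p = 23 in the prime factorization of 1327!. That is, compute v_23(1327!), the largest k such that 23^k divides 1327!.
v_23(1327!) = 59

Legendre's formula: v_p(n!) = Σ_{k ≥ 1} ⌊n / p^k⌋. For p = 23, n = 1327, the terms are:
  ⌊1327/23^1⌋ = ⌊1327/23⌋ = 57
  ⌊1327/23^2⌋ = ⌊1327/529⌋ = 2
(the next term ⌊1327/23^3⌋ = 0, terminating the sum). Summing: v_23(1327!) = 57 + 2 = 59.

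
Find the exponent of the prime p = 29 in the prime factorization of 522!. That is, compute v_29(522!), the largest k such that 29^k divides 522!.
v_29(522!) = 18

Legendre's formula: v_p(n!) = Σ_{k ≥ 1} ⌊n / p^k⌋. For p = 29, n = 522, the terms are:
  ⌊522/29^1⌋ = ⌊522/29⌋ = 18
(the next term ⌊522/29^2⌋ = 0, terminating the sum). Summing: v_29(522!) = 18 = 18.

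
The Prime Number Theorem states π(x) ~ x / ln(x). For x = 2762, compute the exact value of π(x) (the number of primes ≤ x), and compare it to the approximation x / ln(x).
π(2762) = 402;  x/ln(x) ≈ 348.57;  relative error ≈ 13.29%.

Directly count primes up to 2762: π(2762) = 402. The PNT approximation gives 2762/ln(2762) ≈ 2762/7.92371 ≈ 348.57. Relative error (π(x) − x/ln(x)) / π(x) ≈ 13.29%; the approximation is known to undercount slightly (Li(x) is a better estimate).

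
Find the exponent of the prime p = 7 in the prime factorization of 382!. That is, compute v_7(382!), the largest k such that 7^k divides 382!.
v_7(382!) = 62

Legendre's formula: v_p(n!) = Σ_{k ≥ 1} ⌊n / p^k⌋. For p = 7, n = 382, the terms are:
  ⌊382/7^1⌋ = ⌊382/7⌋ = 54
  ⌊382/7^2⌋ = ⌊382/49⌋ = 7
  ⌊382/7^3⌋ = ⌊382/343⌋ = 1
(the next term ⌊382/7^4⌋ = 0, terminating the sum). Summing: v_7(382!) = 54 + 7 + 1 = 62.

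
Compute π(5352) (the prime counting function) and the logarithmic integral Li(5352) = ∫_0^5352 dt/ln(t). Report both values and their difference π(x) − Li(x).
π(5352) = 708;  Li(5352) ≈ 725.44;  π(x) − Li(x) ≈ -17.44.

Direct count of primes ≤ 5352 gives π(5352) = 708. Numerical evaluation of the logarithmic integral gives Li(5352) ≈ 725.44. The difference π(x) − Li(x) ≈ -17.44 is typically negative for small/moderate x (Li(x) overestimates), though Littlewood's theorem shows this sign changes infinitely often.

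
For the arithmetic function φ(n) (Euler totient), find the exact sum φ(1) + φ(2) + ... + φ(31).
Σ_{n ≤ 31} φ(n) = 308

Compute φ(n) for each 1 ≤ n ≤ 31: φ(1) = 1, φ(2) = 1, φ(3) = 2, φ(4) = 2, φ(5) = 4, φ(6) = 2, φ(7) = 6, φ(8) = 4, φ(9) = 6, φ(10) = 4, φ(11) = 10, φ(12) = 4, φ(13) = 12, φ(14) = 6, φ(15) = 8, φ(16) = 8, φ(17) = 16, φ(18) = 6, φ(19) = 18, φ(20) = 8, φ(21) = 12, φ(22) = 10, φ(23) = 22, φ(24) = 8, φ(25) = 20, φ(26) = 12, φ(27) = 18, φ(28) = 12, φ(29) = 28, φ(30) = 8, φ(31) = 30. Summing all 31 values: 308. (Average order: Σ_{n ≤ x} φ(n) ~ (3/π²) x². For x = 31, (3/π²)·31² ≈ 292.11.)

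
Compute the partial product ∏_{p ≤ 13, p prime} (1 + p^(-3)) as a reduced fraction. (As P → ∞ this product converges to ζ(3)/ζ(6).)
∏ = 431631936/365525875

The primes p ≤ 13 are [2, 3, 5, 7, 11, 13]. For each, (1 + 1/p^3) = (p^3 + 1)/p^3. Multiplying these fractions over p ∈ [2, 3, 5, 7, 11, 13] gives 431631936/365525875. (In the limit P → ∞ this tends to ζ(3)/ζ(6).)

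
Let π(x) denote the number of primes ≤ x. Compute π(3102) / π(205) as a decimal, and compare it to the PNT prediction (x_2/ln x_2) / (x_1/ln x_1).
π(3102)/π(205) = 442/46 ≈ 9.6087;  PNT prediction ≈ 10.0184.

π(205) = 46 and π(3102) = 442, so π(3102)/π(205) ≈ 9.6087. The PNT-predicted ratio is (3102/ln(3102)) / (205/ln(205)) ≈ 10.0184. The two agree to within a few percent, as expected.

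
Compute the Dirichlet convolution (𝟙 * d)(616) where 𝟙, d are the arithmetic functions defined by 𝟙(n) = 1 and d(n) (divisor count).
(𝟙 * d)(616) = 90

Divisors of 616: [1, 2, 4, 7, 8, 11, 14, 22, 28, 44, 56, 77, 88, 154, 308, 616]. For each d | 616:
  d = 1: 𝟙(1) · d(616/1) = 1 · 16 = 16
  d = 2: 𝟙(2) · d(616/2) = 1 · 12 = 12
  d = 4: 𝟙(4) · d(616/4) = 1 · 8 = 8
  d = 7: 𝟙(7) · d(616/7) = 1 · 8 = 8
  d = 8: 𝟙(8) · d(616/8) = 1 · 4 = 4
  d = 11: 𝟙(11) · d(616/11) = 1 · 8 = 8
  d = 14: 𝟙(14) · d(616/14) = 1 · 6 = 6
  d = 22: 𝟙(22) · d(616/22) = 1 · 6 = 6
  d = 28: 𝟙(28) · d(616/28) = 1 · 4 = 4
  d = 44: 𝟙(44) · d(616/44) = 1 · 4 = 4
  d = 56: 𝟙(56) · d(616/56) = 1 · 2 = 2
  d = 77: 𝟙(77) · d(616/77) = 1 · 4 = 4
  d = 88: 𝟙(88) · d(616/88) = 1 · 2 = 2
  d = 154: 𝟙(154) · d(616/154) = 1 · 3 = 3
  d = 308: 𝟙(308) · d(616/308) = 1 · 2 = 2
  d = 616: 𝟙(616) · d(616/616) = 1 · 1 = 1
Summing: (𝟙 * d)(616) = 16 + 12 + 8 + 8 + 4 + 8 + 6 + 6 + 4 + 4 + 2 + 4 + 2 + 3 + 2 + 1 = 90.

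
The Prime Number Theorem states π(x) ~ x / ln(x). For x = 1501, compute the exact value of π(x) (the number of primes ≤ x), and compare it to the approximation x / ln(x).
π(1501) = 239;  x/ln(x) ≈ 205.23;  relative error ≈ 14.13%.

Directly count primes up to 1501: π(1501) = 239. The PNT approximation gives 1501/ln(1501) ≈ 1501/7.31389 ≈ 205.23. Relative error (π(x) − x/ln(x)) / π(x) ≈ 14.13%; the approximation is known to undercount slightly (Li(x) is a better estimate).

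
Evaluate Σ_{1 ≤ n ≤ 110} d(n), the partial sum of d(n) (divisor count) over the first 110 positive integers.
Σ_{n ≤ 110} d(n) = 538

Compute d(n) for each 1 ≤ n ≤ 110: d(1) = 1, d(2) = 2, d(3) = 2, d(4) = 3, d(5) = 2, d(6) = 4, d(7) = 2, d(8) = 4, d(9) = 3, d(10) = 4, d(11) = 2, d(12) = 6, d(13) = 2, d(14) = 4, d(15) = 4, d(16) = 5, d(17) = 2, d(18) = 6, d(19) = 2, d(20) = 6, d(21) = 4, d(22) = 4, d(23) = 2, d(24) = 8, d(25) = 3, d(26) = 4, d(27) = 4, d(28) = 6, d(29) = 2, d(30) = 8, d(31) = 2, d(32) = 6, d(33) = 4, d(34) = 4, d(35) = 4, d(36) = 9, d(37) = 2, d(38) = 4, d(39) = 4, d(40) = 8, d(41) = 2, d(42) = 8, d(43) = 2, d(44) = 6, d(45) = 6, d(46) = 4, d(47) = 2, d(48) = 10, d(49) = 3, d(50) = 6, d(51) = 4, d(52) = 6, d(53) = 2, d(54) = 8, d(55) = 4, d(56) = 8, d(57) = 4, d(58) = 4, d(59) = 2, d(60) = 12, d(61) = 2, d(62) = 4, d(63) = 6, d(64) = 7, d(65) = 4, d(66) = 8, d(67) = 2, d(68) = 6, d(69) = 4, d(70) = 8, d(71) = 2, d(72) = 12, d(73) = 2, d(74) = 4, d(75) = 6, d(76) = 6, d(77) = 4, d(78) = 8, d(79) = 2, d(80) = 10, d(81) = 5, d(82) = 4, d(83) = 2, d(84) = 12, d(85) = 4, d(86) = 4, d(87) = 4, d(88) = 8, d(89) = 2, d(90) = 12, d(91) = 4, d(92) = 6, d(93) = 4, d(94) = 4, d(95) = 4, d(96) = 12, d(97) = 2, d(98) = 6, d(99) = 6, d(100) = 9, d(101) = 2, d(102) = 8, d(103) = 2, d(104) = 8, d(105) = 8, d(106) = 4, d(107) = 2, d(108) = 12, d(109) = 2, d(110) = 8. Summing all 110 values: 538. (Dirichlet's divisor formula: Σ_{n ≤ x} d(n) = x ln(x) + (2γ − 1) x + O(√x). For x = 110, the asymptotic estimate is ≈ 534.04.)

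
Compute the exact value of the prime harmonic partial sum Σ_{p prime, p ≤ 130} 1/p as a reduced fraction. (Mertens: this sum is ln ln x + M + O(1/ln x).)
Σ 1/p = 7457575819106455685806801283735357697478405891621/4014476939333036189094441199026045136645885247730

π(130) = 31, so the primes ≤ 130 are [2, 3, 5, 7, 11, 13, 17, 19, 23, 29, 31, 37, 41, 43, 47, 53, 59, 61, 67, 71, 73, 79, 83, 89, 97, 101, 103, 107, 109, 113, 127]. Summing 1/p over these primes: 7457575819106455685806801283735357697478405891621/4014476939333036189094441199026045136645885247730 ≈ 1.8577. Mertens estimate ln ln(130) + 0.2615 ≈ 1.8441.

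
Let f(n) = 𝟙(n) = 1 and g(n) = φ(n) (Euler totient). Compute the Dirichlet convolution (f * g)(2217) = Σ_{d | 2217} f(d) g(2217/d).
(𝟙 * φ)(2217) = 2217

Divisors of 2217: [1, 3, 739, 2217]. For each d | 2217:
  d = 1: 𝟙(1) · φ(2217/1) = 1 · 1476 = 1476
  d = 3: 𝟙(3) · φ(2217/3) = 1 · 738 = 738
  d = 739: 𝟙(739) · φ(2217/739) = 1 · 2 = 2
  d = 2217: 𝟙(2217) · φ(2217/2217) = 1 · 1 = 1
Summing: (𝟙 * φ)(2217) = 1476 + 738 + 2 + 1 = 2217.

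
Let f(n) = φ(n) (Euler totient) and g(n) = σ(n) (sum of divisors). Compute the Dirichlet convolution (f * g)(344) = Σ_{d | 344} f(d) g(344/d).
(φ * σ)(344) = 2752

Divisors of 344: [1, 2, 4, 8, 43, 86, 172, 344]. For each d | 344:
  d = 1: φ(1) · σ(344/1) = 1 · 660 = 660
  d = 2: φ(2) · σ(344/2) = 1 · 308 = 308
  d = 4: φ(4) · σ(344/4) = 2 · 132 = 264
  d = 8: φ(8) · σ(344/8) = 4 · 44 = 176
  d = 43: φ(43) · σ(344/43) = 42 · 15 = 630
  d = 86: φ(86) · σ(344/86) = 42 · 7 = 294
  d = 172: φ(172) · σ(344/172) = 84 · 3 = 252
  d = 344: φ(344) · σ(344/344) = 168 · 1 = 168
Summing: (φ * σ)(344) = 660 + 308 + 264 + 176 + 630 + 294 + 252 + 168 = 2752.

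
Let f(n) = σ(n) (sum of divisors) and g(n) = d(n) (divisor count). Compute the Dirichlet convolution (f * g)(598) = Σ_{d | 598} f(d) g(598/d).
(σ * d)(598) = 2080

Divisors of 598: [1, 2, 13, 23, 26, 46, 299, 598]. For each d | 598:
  d = 1: σ(1) · d(598/1) = 1 · 8 = 8
  d = 2: σ(2) · d(598/2) = 3 · 4 = 12
  d = 13: σ(13) · d(598/13) = 14 · 4 = 56
  d = 23: σ(23) · d(598/23) = 24 · 4 = 96
  d = 26: σ(26) · d(598/26) = 42 · 2 = 84
  d = 46: σ(46) · d(598/46) = 72 · 2 = 144
  d = 299: σ(299) · d(598/299) = 336 · 2 = 672
  d = 598: σ(598) · d(598/598) = 1008 · 1 = 1008
Summing: (σ * d)(598) = 8 + 12 + 56 + 96 + 84 + 144 + 672 + 1008 = 2080.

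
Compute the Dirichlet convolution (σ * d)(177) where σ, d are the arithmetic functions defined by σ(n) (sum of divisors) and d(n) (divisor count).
(σ * d)(177) = 372

Divisors of 177: [1, 3, 59, 177]. For each d | 177:
  d = 1: σ(1) · d(177/1) = 1 · 4 = 4
  d = 3: σ(3) · d(177/3) = 4 · 2 = 8
  d = 59: σ(59) · d(177/59) = 60 · 2 = 120
  d = 177: σ(177) · d(177/177) = 240 · 1 = 240
Summing: (σ * d)(177) = 4 + 8 + 120 + 240 = 372.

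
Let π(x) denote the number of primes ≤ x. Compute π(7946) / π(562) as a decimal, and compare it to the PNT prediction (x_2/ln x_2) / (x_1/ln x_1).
π(7946)/π(562) = 1003/102 ≈ 9.8333;  PNT prediction ≈ 9.9683.

π(562) = 102 and π(7946) = 1003, so π(7946)/π(562) ≈ 9.8333. The PNT-predicted ratio is (7946/ln(7946)) / (562/ln(562)) ≈ 9.9683. The two agree to within a few percent, as expected.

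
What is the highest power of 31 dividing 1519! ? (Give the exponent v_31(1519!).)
v_31(1519!) = 50

Legendre's formula: v_p(n!) = Σ_{k ≥ 1} ⌊n / p^k⌋. For p = 31, n = 1519, the terms are:
  ⌊1519/31^1⌋ = ⌊1519/31⌋ = 49
  ⌊1519/31^2⌋ = ⌊1519/961⌋ = 1
(the next term ⌊1519/31^3⌋ = 0, terminating the sum). Summing: v_31(1519!) = 49 + 1 = 50.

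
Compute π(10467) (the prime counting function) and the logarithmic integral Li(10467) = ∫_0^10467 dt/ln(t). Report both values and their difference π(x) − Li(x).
π(10467) = 1281;  Li(10467) ≈ 1296.71;  π(x) − Li(x) ≈ -15.71.

Direct count of primes ≤ 10467 gives π(10467) = 1281. Numerical evaluation of the logarithmic integral gives Li(10467) ≈ 1296.71. The difference π(x) − Li(x) ≈ -15.71 is typically negative for small/moderate x (Li(x) overestimates), though Littlewood's theorem shows this sign changes infinitely often.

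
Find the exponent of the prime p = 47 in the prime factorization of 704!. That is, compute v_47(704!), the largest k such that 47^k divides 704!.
v_47(704!) = 14

Legendre's formula: v_p(n!) = Σ_{k ≥ 1} ⌊n / p^k⌋. For p = 47, n = 704, the terms are:
  ⌊704/47^1⌋ = ⌊704/47⌋ = 14
(the next term ⌊704/47^2⌋ = 0, terminating the sum). Summing: v_47(704!) = 14 = 14.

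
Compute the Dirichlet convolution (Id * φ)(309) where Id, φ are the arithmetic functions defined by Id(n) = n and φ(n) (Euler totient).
(Id * φ)(309) = 1025

Divisors of 309: [1, 3, 103, 309]. For each d | 309:
  d = 1: Id(1) · φ(309/1) = 1 · 204 = 204
  d = 3: Id(3) · φ(309/3) = 3 · 102 = 306
  d = 103: Id(103) · φ(309/103) = 103 · 2 = 206
  d = 309: Id(309) · φ(309/309) = 309 · 1 = 309
Summing: (Id * φ)(309) = 204 + 306 + 206 + 309 = 1025.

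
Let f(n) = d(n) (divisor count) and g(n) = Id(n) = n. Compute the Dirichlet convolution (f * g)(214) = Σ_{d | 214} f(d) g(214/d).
(d * Id)(214) = 436

Divisors of 214: [1, 2, 107, 214]. For each d | 214:
  d = 1: d(1) · Id(214/1) = 1 · 214 = 214
  d = 2: d(2) · Id(214/2) = 2 · 107 = 214
  d = 107: d(107) · Id(214/107) = 2 · 2 = 4
  d = 214: d(214) · Id(214/214) = 4 · 1 = 4
Summing: (d * Id)(214) = 214 + 214 + 4 + 4 = 436.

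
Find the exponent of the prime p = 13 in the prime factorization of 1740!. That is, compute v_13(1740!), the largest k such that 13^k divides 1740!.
v_13(1740!) = 143

Legendre's formula: v_p(n!) = Σ_{k ≥ 1} ⌊n / p^k⌋. For p = 13, n = 1740, the terms are:
  ⌊1740/13^1⌋ = ⌊1740/13⌋ = 133
  ⌊1740/13^2⌋ = ⌊1740/169⌋ = 10
(the next term ⌊1740/13^3⌋ = 0, terminating the sum). Summing: v_13(1740!) = 133 + 10 = 143.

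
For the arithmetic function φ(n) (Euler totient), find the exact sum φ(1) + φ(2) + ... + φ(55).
Σ_{n ≤ 55} φ(n) = 940

Compute φ(n) for each 1 ≤ n ≤ 55: φ(1) = 1, φ(2) = 1, φ(3) = 2, φ(4) = 2, φ(5) = 4, φ(6) = 2, φ(7) = 6, φ(8) = 4, φ(9) = 6, φ(10) = 4, φ(11) = 10, φ(12) = 4, φ(13) = 12, φ(14) = 6, φ(15) = 8, φ(16) = 8, φ(17) = 16, φ(18) = 6, φ(19) = 18, φ(20) = 8, φ(21) = 12, φ(22) = 10, φ(23) = 22, φ(24) = 8, φ(25) = 20, φ(26) = 12, φ(27) = 18, φ(28) = 12, φ(29) = 28, φ(30) = 8, φ(31) = 30, φ(32) = 16, φ(33) = 20, φ(34) = 16, φ(35) = 24, φ(36) = 12, φ(37) = 36, φ(38) = 18, φ(39) = 24, φ(40) = 16, φ(41) = 40, φ(42) = 12, φ(43) = 42, φ(44) = 20, φ(45) = 24, φ(46) = 22, φ(47) = 46, φ(48) = 16, φ(49) = 42, φ(50) = 20, φ(51) = 32, φ(52) = 24, φ(53) = 52, φ(54) = 18, φ(55) = 40. Summing all 55 values: 940. (Average order: Σ_{n ≤ x} φ(n) ~ (3/π²) x². For x = 55, (3/π²)·55² ≈ 919.49.)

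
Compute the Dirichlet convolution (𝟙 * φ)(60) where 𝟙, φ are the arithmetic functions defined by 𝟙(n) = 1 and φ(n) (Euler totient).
(𝟙 * φ)(60) = 60

Divisors of 60: [1, 2, 3, 4, 5, 6, 10, 12, 15, 20, 30, 60]. For each d | 60:
  d = 1: 𝟙(1) · φ(60/1) = 1 · 16 = 16
  d = 2: 𝟙(2) · φ(60/2) = 1 · 8 = 8
  d = 3: 𝟙(3) · φ(60/3) = 1 · 8 = 8
  d = 4: 𝟙(4) · φ(60/4) = 1 · 8 = 8
  d = 5: 𝟙(5) · φ(60/5) = 1 · 4 = 4
  d = 6: 𝟙(6) · φ(60/6) = 1 · 4 = 4
  d = 10: 𝟙(10) · φ(60/10) = 1 · 2 = 2
  d = 12: 𝟙(12) · φ(60/12) = 1 · 4 = 4
  d = 15: 𝟙(15) · φ(60/15) = 1 · 2 = 2
  d = 20: 𝟙(20) · φ(60/20) = 1 · 2 = 2
  d = 30: 𝟙(30) · φ(60/30) = 1 · 1 = 1
  d = 60: 𝟙(60) · φ(60/60) = 1 · 1 = 1
Summing: (𝟙 * φ)(60) = 16 + 8 + 8 + 8 + 4 + 4 + 2 + 4 + 2 + 2 + 1 + 1 = 60.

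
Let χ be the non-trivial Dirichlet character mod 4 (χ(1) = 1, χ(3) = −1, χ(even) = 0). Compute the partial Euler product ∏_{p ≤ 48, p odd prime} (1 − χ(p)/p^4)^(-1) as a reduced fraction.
∏ = 424022009220093808147330044599350686845258380222853/428762185161728930691534489551822091105495385374720

The odd primes p ≤ 48 are [3, 5, 7, 11, 13, 17, 19, 23, 29, 31, 37, 41, 43, 47]. For each, χ(p) = 1 if p ≡ 1 mod 4, χ(p) = −1 if p ≡ 3 mod 4. Taking (1 − χ(p)/p^4)^(-1) = p^4/(p^4 − χ(p)): (1 − (-1)/3^4)^(-1) · (1 − (1)/5^4)^(-1) · (1 − (-1)/7^4)^(-1) · (1 − (-1)/11^4)^(-1) · (1 − (1)/13^4)^(-1) · (1 − (1)/17^4)^(-1) · (1 − (-1)/19^4)^(-1) · (1 − (-1)/23^4)^(-1) · (1 − (1)/29^4)^(-1) · (1 − (-1)/31^4)^(-1) · (1 − (1)/37^4)^(-1) · (1 − (1)/41^4)^(-1) · (1 − (-1)/43^4)^(-1) · (1 − (-1)/47^4)^(-1) = 424022009220093808147330044599350686845258380222853/428762185161728930691534489551822091105495385374720.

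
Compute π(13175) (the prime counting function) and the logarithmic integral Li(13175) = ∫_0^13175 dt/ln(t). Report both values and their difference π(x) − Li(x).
π(13175) = 1567;  Li(13175) ≈ 1585.57;  π(x) − Li(x) ≈ -18.57.

Direct count of primes ≤ 13175 gives π(13175) = 1567. Numerical evaluation of the logarithmic integral gives Li(13175) ≈ 1585.57. The difference π(x) − Li(x) ≈ -18.57 is typically negative for small/moderate x (Li(x) overestimates), though Littlewood's theorem shows this sign changes infinitely often.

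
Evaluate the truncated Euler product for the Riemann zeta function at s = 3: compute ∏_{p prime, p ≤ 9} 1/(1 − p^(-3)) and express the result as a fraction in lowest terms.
∏ = 18375/15314

The primes p ≤ 9 are [2, 3, 5, 7]. For each prime, (1 − 1/p^3)^(-1) = p^3 / (p^3 − 1). The product is (1 − 1/2^3)^(-1), (1 − 1/3^3)^(-1), (1 − 1/5^3)^(-1), (1 − 1/7^3)^(-1) = ∏ p^3 / (p^3 − 1) = 18375/15314.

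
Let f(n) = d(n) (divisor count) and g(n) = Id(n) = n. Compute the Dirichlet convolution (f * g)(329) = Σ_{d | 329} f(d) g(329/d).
(d * Id)(329) = 441

Divisors of 329: [1, 7, 47, 329]. For each d | 329:
  d = 1: d(1) · Id(329/1) = 1 · 329 = 329
  d = 7: d(7) · Id(329/7) = 2 · 47 = 94
  d = 47: d(47) · Id(329/47) = 2 · 7 = 14
  d = 329: d(329) · Id(329/329) = 4 · 1 = 4
Summing: (d * Id)(329) = 329 + 94 + 14 + 4 = 441.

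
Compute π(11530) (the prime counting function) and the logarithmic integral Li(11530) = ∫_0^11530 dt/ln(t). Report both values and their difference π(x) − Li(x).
π(11530) = 1390;  Li(11530) ≈ 1410.95;  π(x) − Li(x) ≈ -20.95.

Direct count of primes ≤ 11530 gives π(11530) = 1390. Numerical evaluation of the logarithmic integral gives Li(11530) ≈ 1410.95. The difference π(x) − Li(x) ≈ -20.95 is typically negative for small/moderate x (Li(x) overestimates), though Littlewood's theorem shows this sign changes infinitely often.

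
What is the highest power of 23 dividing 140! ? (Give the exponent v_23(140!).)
v_23(140!) = 6

Legendre's formula: v_p(n!) = Σ_{k ≥ 1} ⌊n / p^k⌋. For p = 23, n = 140, the terms are:
  ⌊140/23^1⌋ = ⌊140/23⌋ = 6
(the next term ⌊140/23^2⌋ = 0, terminating the sum). Summing: v_23(140!) = 6 = 6.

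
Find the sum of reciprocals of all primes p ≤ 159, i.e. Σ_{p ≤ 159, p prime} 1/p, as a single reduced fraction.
Σ 1/p = 67195167335560670940823020383181530154843058347995389615845419/35375166993717494840635767087951744212057570647889977422429870

π(159) = 37, so the primes ≤ 159 are [2, 3, 5, 7, 11, 13, 17, 19, 23, 29, 31, 37, 41, 43, 47, 53, 59, 61, 67, 71, 73, 79, 83, 89, 97, 101, 103, 107, 109, 113, 127, 131, 137, 139, 149, 151, 157]. Summing 1/p over these primes: 67195167335560670940823020383181530154843058347995389615845419/35375166993717494840635767087951744212057570647889977422429870 ≈ 1.8995. Mertens estimate ln ln(159) + 0.2615 ≈ 1.8846.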